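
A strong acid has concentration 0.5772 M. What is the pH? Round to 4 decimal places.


A strong acid dissociates completely, so [H+] equals the given concentration.
pH = -log10([H+]) = -log10(0.5772)
pH = 0.23867368, rounded to 4 dp:

0.2387


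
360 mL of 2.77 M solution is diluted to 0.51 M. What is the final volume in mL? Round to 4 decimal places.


Dilution: M1*V1 = M2*V2, solve for V2.
V2 = M1*V1 / M2
V2 = 2.77 * 360 / 0.51
V2 = 997.2 / 0.51
V2 = 1955.29411765 mL, rounded to 4 dp:

1955.2941 mL


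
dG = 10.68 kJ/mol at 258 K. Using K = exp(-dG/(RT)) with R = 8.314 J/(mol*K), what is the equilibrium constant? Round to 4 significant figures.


dG is in kJ/mol; multiply by 1000 to match R in J/(mol*K).
RT = 8.314 * 258 = 2145.012 J/mol
exponent = -dG*1000 / (RT) = -(10.68*1000) / 2145.012 = -4.97899312
K = exp(-4.97899312)
K = 0.0068809874, rounded to 4 significant figures:

0.006881


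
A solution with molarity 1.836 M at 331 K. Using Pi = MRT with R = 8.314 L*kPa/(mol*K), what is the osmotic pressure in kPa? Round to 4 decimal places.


Osmotic pressure (van't Hoff): Pi = M*R*T.
RT = 8.314 * 331 = 2751.934
Pi = 1.836 * 2751.934
Pi = 5052.550824 kPa, rounded to 4 dp:

5052.5508 kPa


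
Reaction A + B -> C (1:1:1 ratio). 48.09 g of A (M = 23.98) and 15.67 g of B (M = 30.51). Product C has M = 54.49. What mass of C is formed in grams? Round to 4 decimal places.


Find moles of each reactant; the smaller value is the limiting reagent in a 1:1:1 reaction, so moles_C equals moles of the limiter.
n_A = mass_A / M_A = 48.09 / 23.98 = 2.005421 mol
n_B = mass_B / M_B = 15.67 / 30.51 = 0.513602 mol
Limiting reagent: B (smaller), n_limiting = 0.513602 mol
mass_C = n_limiting * M_C = 0.513602 * 54.49
mass_C = 27.98617298 g, rounded to 4 dp:

27.9862 g


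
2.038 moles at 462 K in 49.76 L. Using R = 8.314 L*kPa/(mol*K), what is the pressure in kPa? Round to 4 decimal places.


PV = nRT, solve for P = nRT / V.
nRT = 2.038 * 8.314 * 462 = 7828.0966
P = 7828.0966 / 49.76
P = 157.31705386 kPa, rounded to 4 dp:

157.3171 kPa


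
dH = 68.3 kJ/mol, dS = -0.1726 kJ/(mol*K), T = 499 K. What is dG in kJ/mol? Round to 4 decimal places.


Gibbs: dG = dH - T*dS (consistent units, dS already in kJ/(mol*K)).
T*dS = 499 * -0.1726 = -86.1274
dG = 68.3 - (-86.1274)
dG = 154.4274 kJ/mol, rounded to 4 dp:

154.4274 kJ/mol


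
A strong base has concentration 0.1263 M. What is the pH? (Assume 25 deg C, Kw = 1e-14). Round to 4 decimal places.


A strong base dissociates completely, so [OH-] equals the given concentration.
pOH = -log10([OH-]) = -log10(0.1263) = 0.898597
pH = 14 - pOH = 14 - 0.898597
pH = 13.101403, rounded to 4 dp:

13.1014


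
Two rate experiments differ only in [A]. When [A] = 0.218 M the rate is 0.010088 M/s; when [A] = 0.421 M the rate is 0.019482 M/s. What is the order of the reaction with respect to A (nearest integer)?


Rate is proportional to [A]^n, so rate2/rate1 = ([A]2/[A]1)^n. Take logs to solve for n.
rate2/rate1 = 0.019482 / 0.010088 = 1.9312
[A]2/[A]1 = 0.421 / 0.218 = 1.9312
n = ln(1.9312) / ln(1.9312) = 1.0
Nearest integer order:

1


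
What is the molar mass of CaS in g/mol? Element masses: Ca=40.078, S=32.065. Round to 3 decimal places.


M = sum(count * atomic_mass) over atoms.
M = 1*40.078 + 1*32.065
M = 40.078 + 32.065
M = 72.143 g/mol, rounded to 3 dp:

72.143 g/mol


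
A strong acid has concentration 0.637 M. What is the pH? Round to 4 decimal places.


A strong acid dissociates completely, so [H+] equals the given concentration.
pH = -log10([H+]) = -log10(0.637)
pH = 0.19586057, rounded to 4 dp:

0.1959


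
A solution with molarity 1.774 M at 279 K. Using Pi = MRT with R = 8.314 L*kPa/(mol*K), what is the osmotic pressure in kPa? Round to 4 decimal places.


Osmotic pressure (van't Hoff): Pi = M*R*T.
RT = 8.314 * 279 = 2319.606
Pi = 1.774 * 2319.606
Pi = 4114.981044 kPa, rounded to 4 dp:

4114.9810 kPa


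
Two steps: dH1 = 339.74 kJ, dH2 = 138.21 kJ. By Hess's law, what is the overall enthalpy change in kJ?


Hess's law: enthalpy is a state function, so add the step enthalpies.
dH_total = dH1 + dH2 = 339.74 + (138.21)
dH_total = 477.95 kJ:

477.95 kJ


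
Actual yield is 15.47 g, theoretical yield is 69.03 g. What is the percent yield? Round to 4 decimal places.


% yield = 100 * actual / theoretical
% yield = 100 * 15.47 / 69.03
% yield = 22.41054614 %, rounded to 4 dp:

22.4105 %


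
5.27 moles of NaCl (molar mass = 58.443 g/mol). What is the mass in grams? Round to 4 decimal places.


mass = n * M
mass = 5.27 * 58.443
mass = 307.99461 g, rounded to 4 dp:

307.9946 g


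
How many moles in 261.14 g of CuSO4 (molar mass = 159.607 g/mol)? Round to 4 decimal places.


n = mass / M
n = 261.14 / 159.607
n = 1.63614378 mol, rounded to 4 dp:

1.6361 mol


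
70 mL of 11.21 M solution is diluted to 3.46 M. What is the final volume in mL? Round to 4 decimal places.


Dilution: M1*V1 = M2*V2, solve for V2.
V2 = M1*V1 / M2
V2 = 11.21 * 70 / 3.46
V2 = 784.7 / 3.46
V2 = 226.79190751 mL, rounded to 4 dp:

226.7919 mL


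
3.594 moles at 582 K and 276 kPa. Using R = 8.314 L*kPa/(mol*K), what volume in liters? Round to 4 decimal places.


PV = nRT, solve for V = nRT / P.
nRT = 3.594 * 8.314 * 582 = 17390.4603
V = 17390.4603 / 276
V = 63.00891413 L, rounded to 4 dp:

63.0089 L


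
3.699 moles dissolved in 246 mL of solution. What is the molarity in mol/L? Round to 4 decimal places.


Convert volume to liters: V_L = V_mL / 1000.
V_L = 246 / 1000 = 0.246 L
M = n / V_L = 3.699 / 0.246
M = 15.03658537 mol/L, rounded to 4 dp:

15.0366 mol/L


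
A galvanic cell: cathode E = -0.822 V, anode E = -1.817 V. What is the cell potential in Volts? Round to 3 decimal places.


Standard cell potential: E_cell = E_cathode - E_anode.
E_cell = -0.822 - (-1.817)
E_cell = 0.995 V, rounded to 3 dp:

0.995 V


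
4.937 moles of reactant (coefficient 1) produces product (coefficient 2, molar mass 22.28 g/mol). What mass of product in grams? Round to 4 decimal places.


Use the coefficient ratio to convert reactant moles to product moles, then multiply by the product's molar mass.
moles_P = moles_R * (coeff_P / coeff_R) = 4.937 * (2/1) = 9.874
mass_P = moles_P * M_P = 9.874 * 22.28
mass_P = 219.99272 g, rounded to 4 dp:

219.9927 g


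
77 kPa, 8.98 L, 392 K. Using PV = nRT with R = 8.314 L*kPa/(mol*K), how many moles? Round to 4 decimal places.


PV = nRT, solve for n = PV / (RT).
PV = 77 * 8.98 = 691.46
RT = 8.314 * 392 = 3259.088
n = 691.46 / 3259.088
n = 0.21216365 mol, rounded to 4 dp:

0.2122 mol


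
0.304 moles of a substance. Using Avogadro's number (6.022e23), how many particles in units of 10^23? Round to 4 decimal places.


N = n * NA, then divide by 1e23 for the requested units.
N / 1e23 = n * 6.022
N / 1e23 = 0.304 * 6.022
N / 1e23 = 1.830688, rounded to 4 dp:

1.8307


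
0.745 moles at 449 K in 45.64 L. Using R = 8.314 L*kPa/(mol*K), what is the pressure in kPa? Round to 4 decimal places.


PV = nRT, solve for P = nRT / V.
nRT = 0.745 * 8.314 * 449 = 2781.0746
P = 2781.0746 / 45.64
P = 60.93502629 kPa, rounded to 4 dp:

60.9350 kPa


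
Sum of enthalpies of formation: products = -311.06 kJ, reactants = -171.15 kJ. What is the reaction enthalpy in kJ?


dH_rxn = sum(dH_f products) - sum(dH_f reactants)
dH_rxn = -311.06 - (-171.15)
dH_rxn = -139.91 kJ:

-139.91 kJ


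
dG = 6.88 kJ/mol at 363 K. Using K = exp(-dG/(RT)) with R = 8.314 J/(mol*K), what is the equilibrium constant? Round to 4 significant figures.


dG is in kJ/mol; multiply by 1000 to match R in J/(mol*K).
RT = 8.314 * 363 = 3017.982 J/mol
exponent = -dG*1000 / (RT) = -(6.88*1000) / 3017.982 = -2.279669
K = exp(-2.279669)
K = 0.10231807, rounded to 4 significant figures:

0.1023


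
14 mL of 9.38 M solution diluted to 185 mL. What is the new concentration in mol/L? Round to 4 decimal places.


Dilution: M1*V1 = M2*V2, solve for M2.
M2 = M1*V1 / V2
M2 = 9.38 * 14 / 185
M2 = 131.32 / 185
M2 = 0.70983784 mol/L, rounded to 4 dp:

0.7098 mol/L


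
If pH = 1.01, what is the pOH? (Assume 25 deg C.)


At 25 deg C, pH + pOH = 14.
pOH = 14 - pH = 14 - 1.01
pOH = 12.99:

12.99


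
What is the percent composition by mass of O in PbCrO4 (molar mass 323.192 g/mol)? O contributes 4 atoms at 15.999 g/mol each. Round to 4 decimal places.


pct = 100 * (n_elem * M_elem) / M_total
mass_contribution = 4 * 15.999 = 63.996 g/mol
pct = 100 * 63.996 / 323.192
pct = 19.8012327 %, rounded to 4 dp:

19.8012 %


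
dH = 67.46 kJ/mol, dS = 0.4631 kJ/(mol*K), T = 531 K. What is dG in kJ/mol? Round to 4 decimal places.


Gibbs: dG = dH - T*dS (consistent units, dS already in kJ/(mol*K)).
T*dS = 531 * 0.4631 = 245.9061
dG = 67.46 - (245.9061)
dG = -178.4461 kJ/mol, rounded to 4 dp:

-178.4461 kJ/mol


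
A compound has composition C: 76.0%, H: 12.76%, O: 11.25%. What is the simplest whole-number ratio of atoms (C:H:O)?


Assume 100 g of compound, divide each mass% by atomic mass to get moles, then normalize by the smallest to get a raw atom ratio.
Moles per 100 g: C: 76.0/12.011 = 6.3275, H: 12.76/1.008 = 12.6587, O: 11.25/15.999 = 0.7032
Raw ratio (divide by min = 0.7032): C: 8.999, H: 18.002, O: 1.0
Multiply by 1 to clear fractions: C: 8.999 ~= 9, H: 18.002 ~= 18, O: 1.0 ~= 1
Reduce by GCD to get the simplest whole-number ratio:

9:18:1


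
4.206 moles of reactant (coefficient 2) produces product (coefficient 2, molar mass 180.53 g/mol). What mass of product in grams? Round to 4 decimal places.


Use the coefficient ratio to convert reactant moles to product moles, then multiply by the product's molar mass.
moles_P = moles_R * (coeff_P / coeff_R) = 4.206 * (2/2) = 4.206
mass_P = moles_P * M_P = 4.206 * 180.53
mass_P = 759.30918 g, rounded to 4 dp:

759.3092 g


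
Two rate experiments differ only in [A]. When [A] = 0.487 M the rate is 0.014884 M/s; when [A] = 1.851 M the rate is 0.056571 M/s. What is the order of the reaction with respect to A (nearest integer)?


Rate is proportional to [A]^n, so rate2/rate1 = ([A]2/[A]1)^n. Take logs to solve for n.
rate2/rate1 = 0.056571 / 0.014884 = 3.8008
[A]2/[A]1 = 1.851 / 0.487 = 3.8008
n = ln(3.8008) / ln(3.8008) = 1.0
Nearest integer order:

1


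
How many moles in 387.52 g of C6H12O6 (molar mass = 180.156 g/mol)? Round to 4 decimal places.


n = mass / M
n = 387.52 / 180.156
n = 2.15102467 mol, rounded to 4 dp:

2.1510 mol


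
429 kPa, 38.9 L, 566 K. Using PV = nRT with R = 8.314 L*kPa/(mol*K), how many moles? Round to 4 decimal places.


PV = nRT, solve for n = PV / (RT).
PV = 429 * 38.9 = 16688.1
RT = 8.314 * 566 = 4705.724
n = 16688.1 / 4705.724
n = 3.54634058 mol, rounded to 4 dp:

3.5463 mol


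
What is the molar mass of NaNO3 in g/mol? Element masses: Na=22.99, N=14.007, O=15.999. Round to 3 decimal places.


M = sum(count * atomic_mass) over atoms.
M = 1*22.99 + 1*14.007 + 3*15.999
M = 22.99 + 14.007 + 47.997
M = 84.994 g/mol, rounded to 3 dp:

84.994 g/mol


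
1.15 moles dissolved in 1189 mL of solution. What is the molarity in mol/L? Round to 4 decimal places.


Convert volume to liters: V_L = V_mL / 1000.
V_L = 1189 / 1000 = 1.189 L
M = n / V_L = 1.15 / 1.189
M = 0.96719933 mol/L, rounded to 4 dp:

0.9672 mol/L


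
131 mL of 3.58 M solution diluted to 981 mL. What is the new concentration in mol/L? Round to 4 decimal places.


Dilution: M1*V1 = M2*V2, solve for M2.
M2 = M1*V1 / V2
M2 = 3.58 * 131 / 981
M2 = 468.98 / 981
M2 = 0.4780632 mol/L, rounded to 4 dp:

0.4781 mol/L


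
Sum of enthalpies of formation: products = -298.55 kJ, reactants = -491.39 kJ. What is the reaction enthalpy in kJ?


dH_rxn = sum(dH_f products) - sum(dH_f reactants)
dH_rxn = -298.55 - (-491.39)
dH_rxn = 192.84 kJ:

192.84 kJ


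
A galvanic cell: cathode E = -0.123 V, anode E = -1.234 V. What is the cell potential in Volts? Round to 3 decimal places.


Standard cell potential: E_cell = E_cathode - E_anode.
E_cell = -0.123 - (-1.234)
E_cell = 1.111 V, rounded to 3 dp:

1.111 V


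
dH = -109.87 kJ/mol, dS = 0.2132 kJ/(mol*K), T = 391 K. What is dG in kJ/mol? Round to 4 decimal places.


Gibbs: dG = dH - T*dS (consistent units, dS already in kJ/(mol*K)).
T*dS = 391 * 0.2132 = 83.3612
dG = -109.87 - (83.3612)
dG = -193.2312 kJ/mol, rounded to 4 dp:

-193.2312 kJ/mol


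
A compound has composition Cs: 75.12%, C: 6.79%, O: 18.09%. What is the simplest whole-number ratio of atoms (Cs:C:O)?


Assume 100 g of compound, divide each mass% by atomic mass to get moles, then normalize by the smallest to get a raw atom ratio.
Moles per 100 g: Cs: 75.12/132.905 = 0.5652, C: 6.79/12.011 = 0.5653, O: 18.09/15.999 = 1.1307
Raw ratio (divide by min = 0.5652): Cs: 1.0, C: 1.0, O: 2.0
Multiply by 1 to clear fractions: Cs: 1.0 ~= 1, C: 1.0 ~= 1, O: 2.0 ~= 2
Reduce by GCD to get the simplest whole-number ratio:

1:1:2


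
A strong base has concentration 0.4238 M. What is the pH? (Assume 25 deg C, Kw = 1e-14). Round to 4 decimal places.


A strong base dissociates completely, so [OH-] equals the given concentration.
pOH = -log10([OH-]) = -log10(0.4238) = 0.372839
pH = 14 - pOH = 14 - 0.372839
pH = 13.627161, rounded to 4 dp:

13.6272


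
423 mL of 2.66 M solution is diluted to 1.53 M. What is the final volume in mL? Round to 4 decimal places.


Dilution: M1*V1 = M2*V2, solve for V2.
V2 = M1*V1 / M2
V2 = 2.66 * 423 / 1.53
V2 = 1125.18 / 1.53
V2 = 735.41176471 mL, rounded to 4 dp:

735.4118 mL


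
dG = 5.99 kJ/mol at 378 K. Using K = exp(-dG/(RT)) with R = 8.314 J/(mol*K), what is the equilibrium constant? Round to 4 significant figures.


dG is in kJ/mol; multiply by 1000 to match R in J/(mol*K).
RT = 8.314 * 378 = 3142.692 J/mol
exponent = -dG*1000 / (RT) = -(5.99*1000) / 3142.692 = -1.90600924
K = exp(-1.90600924)
K = 0.14867252, rounded to 4 significant figures:

0.1487


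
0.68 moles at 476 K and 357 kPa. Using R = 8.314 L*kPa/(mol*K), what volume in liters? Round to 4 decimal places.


PV = nRT, solve for V = nRT / P.
nRT = 0.68 * 8.314 * 476 = 2691.0755
V = 2691.0755 / 357
V = 7.53802661 L, rounded to 4 dp:

7.5380 L


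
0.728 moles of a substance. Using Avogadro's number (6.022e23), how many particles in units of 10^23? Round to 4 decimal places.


N = n * NA, then divide by 1e23 for the requested units.
N / 1e23 = n * 6.022
N / 1e23 = 0.728 * 6.022
N / 1e23 = 4.384016, rounded to 4 dp:

4.3840


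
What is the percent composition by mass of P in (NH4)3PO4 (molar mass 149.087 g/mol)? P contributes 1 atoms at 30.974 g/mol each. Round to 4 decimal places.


pct = 100 * (n_elem * M_elem) / M_total
mass_contribution = 1 * 30.974 = 30.974 g/mol
pct = 100 * 30.974 / 149.087
pct = 20.77578863 %, rounded to 4 dp:

20.7758 %


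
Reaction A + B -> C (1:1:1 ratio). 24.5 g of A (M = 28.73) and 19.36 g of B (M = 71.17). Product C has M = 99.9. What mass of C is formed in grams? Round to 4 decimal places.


Find moles of each reactant; the smaller value is the limiting reagent in a 1:1:1 reaction, so moles_C equals moles of the limiter.
n_A = mass_A / M_A = 24.5 / 28.73 = 0.852767 mol
n_B = mass_B / M_B = 19.36 / 71.17 = 0.272025 mol
Limiting reagent: B (smaller), n_limiting = 0.272025 mol
mass_C = n_limiting * M_C = 0.272025 * 99.9
mass_C = 27.1752975 g, rounded to 4 dp:

27.1753 g


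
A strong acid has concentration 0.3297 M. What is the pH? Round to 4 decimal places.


A strong acid dissociates completely, so [H+] equals the given concentration.
pH = -log10([H+]) = -log10(0.3297)
pH = 0.48188105, rounded to 4 dp:

0.4819


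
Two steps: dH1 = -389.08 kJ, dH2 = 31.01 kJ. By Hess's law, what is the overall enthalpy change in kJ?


Hess's law: enthalpy is a state function, so add the step enthalpies.
dH_total = dH1 + dH2 = -389.08 + (31.01)
dH_total = -358.07 kJ:

-358.07 kJ


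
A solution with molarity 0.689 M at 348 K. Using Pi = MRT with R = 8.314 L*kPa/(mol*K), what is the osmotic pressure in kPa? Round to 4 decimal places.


Osmotic pressure (van't Hoff): Pi = M*R*T.
RT = 8.314 * 348 = 2893.272
Pi = 0.689 * 2893.272
Pi = 1993.464408 kPa, rounded to 4 dp:

1993.4644 kPa


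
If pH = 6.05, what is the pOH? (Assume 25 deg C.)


At 25 deg C, pH + pOH = 14.
pOH = 14 - pH = 14 - 6.05
pOH = 7.95:

7.95


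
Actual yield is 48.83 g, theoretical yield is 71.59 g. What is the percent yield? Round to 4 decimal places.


% yield = 100 * actual / theoretical
% yield = 100 * 48.83 / 71.59
% yield = 68.20785026 %, rounded to 4 dp:

68.2079 %


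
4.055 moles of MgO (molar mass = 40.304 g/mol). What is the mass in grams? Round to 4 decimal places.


mass = n * M
mass = 4.055 * 40.304
mass = 163.43272 g, rounded to 4 dp:

163.4327 g


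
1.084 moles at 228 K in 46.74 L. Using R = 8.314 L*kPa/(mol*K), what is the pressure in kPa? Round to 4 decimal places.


PV = nRT, solve for P = nRT / V.
nRT = 1.084 * 8.314 * 228 = 2054.8217
P = 2054.8217 / 46.74
P = 43.96280916 kPa, rounded to 4 dp:

43.9628 kPa


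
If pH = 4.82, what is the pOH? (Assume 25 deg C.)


At 25 deg C, pH + pOH = 14.
pOH = 14 - pH = 14 - 4.82
pOH = 9.18:

9.18


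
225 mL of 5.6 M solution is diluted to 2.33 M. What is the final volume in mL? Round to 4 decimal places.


Dilution: M1*V1 = M2*V2, solve for V2.
V2 = M1*V1 / M2
V2 = 5.6 * 225 / 2.33
V2 = 1260.0 / 2.33
V2 = 540.77253219 mL, rounded to 4 dp:

540.7725 mL


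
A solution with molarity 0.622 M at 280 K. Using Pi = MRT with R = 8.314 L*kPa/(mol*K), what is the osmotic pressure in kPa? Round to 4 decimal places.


Osmotic pressure (van't Hoff): Pi = M*R*T.
RT = 8.314 * 280 = 2327.92
Pi = 0.622 * 2327.92
Pi = 1447.96624 kPa, rounded to 4 dp:

1447.9662 kPa


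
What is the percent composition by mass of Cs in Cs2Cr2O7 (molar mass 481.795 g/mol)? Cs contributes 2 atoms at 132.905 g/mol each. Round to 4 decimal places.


pct = 100 * (n_elem * M_elem) / M_total
mass_contribution = 2 * 132.905 = 265.81 g/mol
pct = 100 * 265.81 / 481.795
pct = 55.17076765 %, rounded to 4 dp:

55.1708 %


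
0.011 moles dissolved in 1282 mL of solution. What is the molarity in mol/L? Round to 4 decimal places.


Convert volume to liters: V_L = V_mL / 1000.
V_L = 1282 / 1000 = 1.282 L
M = n / V_L = 0.011 / 1.282
M = 0.00858034 mol/L, rounded to 4 dp:

0.0086 mol/L


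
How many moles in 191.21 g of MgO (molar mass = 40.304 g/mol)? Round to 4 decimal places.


n = mass / M
n = 191.21 / 40.304
n = 4.74419412 mol, rounded to 4 dp:

4.7442 mol


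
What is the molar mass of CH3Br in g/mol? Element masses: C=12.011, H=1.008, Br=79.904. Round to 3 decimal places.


M = sum(count * atomic_mass) over atoms.
M = 1*12.011 + 3*1.008 + 1*79.904
M = 12.011 + 3.024 + 79.904
M = 94.939 g/mol, rounded to 3 dp:

94.939 g/mol


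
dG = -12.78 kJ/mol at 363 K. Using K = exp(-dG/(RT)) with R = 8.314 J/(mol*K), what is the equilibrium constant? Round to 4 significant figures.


dG is in kJ/mol; multiply by 1000 to match R in J/(mol*K).
RT = 8.314 * 363 = 3017.982 J/mol
exponent = -dG*1000 / (RT) = -(-12.78*1000) / 3017.982 = 4.2346177
K = exp(4.2346177)
K = 69.035281, rounded to 4 significant figures:

69.04


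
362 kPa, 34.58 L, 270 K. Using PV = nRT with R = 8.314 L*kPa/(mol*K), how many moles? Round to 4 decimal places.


PV = nRT, solve for n = PV / (RT).
PV = 362 * 34.58 = 12517.96
RT = 8.314 * 270 = 2244.78
n = 12517.96 / 2244.78
n = 5.5764752 mol, rounded to 4 dp:

5.5765 mol


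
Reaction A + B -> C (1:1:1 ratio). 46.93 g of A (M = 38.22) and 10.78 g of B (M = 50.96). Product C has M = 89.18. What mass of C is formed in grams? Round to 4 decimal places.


Find moles of each reactant; the smaller value is the limiting reagent in a 1:1:1 reaction, so moles_C equals moles of the limiter.
n_A = mass_A / M_A = 46.93 / 38.22 = 1.227891 mol
n_B = mass_B / M_B = 10.78 / 50.96 = 0.211538 mol
Limiting reagent: B (smaller), n_limiting = 0.211538 mol
mass_C = n_limiting * M_C = 0.211538 * 89.18
mass_C = 18.86495884 g, rounded to 4 dp:

18.8650 g


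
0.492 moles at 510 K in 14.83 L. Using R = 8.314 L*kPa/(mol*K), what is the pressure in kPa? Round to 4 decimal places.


PV = nRT, solve for P = nRT / V.
nRT = 0.492 * 8.314 * 510 = 2086.1489
P = 2086.1489 / 14.83
P = 140.67086312 kPa, rounded to 4 dp:

140.6709 kPa


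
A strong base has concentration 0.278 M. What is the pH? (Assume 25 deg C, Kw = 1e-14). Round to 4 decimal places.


A strong base dissociates completely, so [OH-] equals the given concentration.
pOH = -log10([OH-]) = -log10(0.278) = 0.555955
pH = 14 - pOH = 14 - 0.555955
pH = 13.444045, rounded to 4 dp:

13.4440


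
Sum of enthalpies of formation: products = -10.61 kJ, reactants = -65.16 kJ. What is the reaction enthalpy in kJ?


dH_rxn = sum(dH_f products) - sum(dH_f reactants)
dH_rxn = -10.61 - (-65.16)
dH_rxn = 54.55 kJ:

54.55 kJ


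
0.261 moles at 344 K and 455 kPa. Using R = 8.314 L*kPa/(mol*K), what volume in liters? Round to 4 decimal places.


PV = nRT, solve for V = nRT / P.
nRT = 0.261 * 8.314 * 344 = 746.4642
V = 746.4642 / 455
V = 1.64058066 L, rounded to 4 dp:

1.6406 L


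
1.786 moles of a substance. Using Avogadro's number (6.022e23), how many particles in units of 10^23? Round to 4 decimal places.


N = n * NA, then divide by 1e23 for the requested units.
N / 1e23 = n * 6.022
N / 1e23 = 1.786 * 6.022
N / 1e23 = 10.755292, rounded to 4 dp:

10.7553


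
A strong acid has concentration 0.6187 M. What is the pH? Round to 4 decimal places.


A strong acid dissociates completely, so [H+] equals the given concentration.
pH = -log10([H+]) = -log10(0.6187)
pH = 0.20851988, rounded to 4 dp:

0.2085


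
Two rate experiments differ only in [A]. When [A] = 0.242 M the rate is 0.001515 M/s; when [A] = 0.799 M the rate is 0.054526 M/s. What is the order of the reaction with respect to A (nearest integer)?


Rate is proportional to [A]^n, so rate2/rate1 = ([A]2/[A]1)^n. Take logs to solve for n.
rate2/rate1 = 0.054526 / 0.001515 = 35.9908
[A]2/[A]1 = 0.799 / 0.242 = 3.3017
n = ln(35.9908) / ln(3.3017) = 3.0
Nearest integer order:

3


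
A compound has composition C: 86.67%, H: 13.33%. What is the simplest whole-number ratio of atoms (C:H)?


Assume 100 g of compound, divide each mass% by atomic mass to get moles, then normalize by the smallest to get a raw atom ratio.
Moles per 100 g: C: 86.67/12.011 = 7.2159, H: 13.33/1.008 = 13.2242
Raw ratio (divide by min = 7.2159): C: 1.0, H: 1.833
Multiply by 6 to clear fractions: C: 6.0 ~= 6, H: 10.996 ~= 11
Reduce by GCD to get the simplest whole-number ratio:

6:11


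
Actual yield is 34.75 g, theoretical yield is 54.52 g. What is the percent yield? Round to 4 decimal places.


% yield = 100 * actual / theoretical
% yield = 100 * 34.75 / 54.52
% yield = 63.73807777 %, rounded to 4 dp:

63.7381 %


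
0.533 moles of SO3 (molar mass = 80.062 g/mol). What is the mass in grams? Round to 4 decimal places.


mass = n * M
mass = 0.533 * 80.062
mass = 42.673046 g, rounded to 4 dp:

42.6730 g


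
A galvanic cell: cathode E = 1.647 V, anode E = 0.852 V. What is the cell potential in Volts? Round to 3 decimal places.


Standard cell potential: E_cell = E_cathode - E_anode.
E_cell = 1.647 - (0.852)
E_cell = 0.795 V, rounded to 3 dp:

0.795 V


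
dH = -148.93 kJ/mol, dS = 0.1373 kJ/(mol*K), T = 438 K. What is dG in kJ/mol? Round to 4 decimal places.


Gibbs: dG = dH - T*dS (consistent units, dS already in kJ/(mol*K)).
T*dS = 438 * 0.1373 = 60.1374
dG = -148.93 - (60.1374)
dG = -209.0674 kJ/mol, rounded to 4 dp:

-209.0674 kJ/mol


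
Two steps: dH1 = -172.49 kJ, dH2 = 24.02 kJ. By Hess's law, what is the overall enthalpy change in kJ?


Hess's law: enthalpy is a state function, so add the step enthalpies.
dH_total = dH1 + dH2 = -172.49 + (24.02)
dH_total = -148.47 kJ:

-148.47 kJ


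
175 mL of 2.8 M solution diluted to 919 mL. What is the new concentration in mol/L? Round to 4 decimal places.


Dilution: M1*V1 = M2*V2, solve for M2.
M2 = M1*V1 / V2
M2 = 2.8 * 175 / 919
M2 = 490.0 / 919
M2 = 0.53318825 mol/L, rounded to 4 dp:

0.5332 mol/L


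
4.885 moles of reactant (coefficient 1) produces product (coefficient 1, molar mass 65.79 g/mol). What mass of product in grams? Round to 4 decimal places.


Use the coefficient ratio to convert reactant moles to product moles, then multiply by the product's molar mass.
moles_P = moles_R * (coeff_P / coeff_R) = 4.885 * (1/1) = 4.885
mass_P = moles_P * M_P = 4.885 * 65.79
mass_P = 321.38415 g, rounded to 4 dp:

321.3842 g


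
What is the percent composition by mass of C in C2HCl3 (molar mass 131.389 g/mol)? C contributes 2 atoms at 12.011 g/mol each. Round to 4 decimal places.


pct = 100 * (n_elem * M_elem) / M_total
mass_contribution = 2 * 12.011 = 24.022 g/mol
pct = 100 * 24.022 / 131.389
pct = 18.2831135 %, rounded to 4 dp:

18.2831 %


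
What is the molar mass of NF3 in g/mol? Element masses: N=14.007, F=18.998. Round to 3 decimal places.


M = sum(count * atomic_mass) over atoms.
M = 1*14.007 + 3*18.998
M = 14.007 + 56.994
M = 71.001 g/mol, rounded to 3 dp:

71.001 g/mol


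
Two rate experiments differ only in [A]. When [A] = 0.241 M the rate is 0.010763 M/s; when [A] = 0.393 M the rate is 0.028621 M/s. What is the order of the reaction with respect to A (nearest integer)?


Rate is proportional to [A]^n, so rate2/rate1 = ([A]2/[A]1)^n. Take logs to solve for n.
rate2/rate1 = 0.028621 / 0.010763 = 2.6592
[A]2/[A]1 = 0.393 / 0.241 = 1.6307
n = ln(2.6592) / ln(1.6307) = 2.0
Nearest integer order:

2


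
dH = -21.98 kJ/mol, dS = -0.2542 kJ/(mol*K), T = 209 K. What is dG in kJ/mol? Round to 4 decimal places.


Gibbs: dG = dH - T*dS (consistent units, dS already in kJ/(mol*K)).
T*dS = 209 * -0.2542 = -53.1278
dG = -21.98 - (-53.1278)
dG = 31.1478 kJ/mol, rounded to 4 dp:

31.1478 kJ/mol


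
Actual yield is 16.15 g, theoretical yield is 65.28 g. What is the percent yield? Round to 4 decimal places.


% yield = 100 * actual / theoretical
% yield = 100 * 16.15 / 65.28
% yield = 24.73958333 %, rounded to 4 dp:

24.7396 %


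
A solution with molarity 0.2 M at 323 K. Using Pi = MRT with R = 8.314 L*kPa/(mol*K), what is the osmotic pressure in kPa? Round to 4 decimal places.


Osmotic pressure (van't Hoff): Pi = M*R*T.
RT = 8.314 * 323 = 2685.422
Pi = 0.2 * 2685.422
Pi = 537.0844 kPa, rounded to 4 dp:

537.0844 kPa


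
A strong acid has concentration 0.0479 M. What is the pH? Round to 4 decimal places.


A strong acid dissociates completely, so [H+] equals the given concentration.
pH = -log10([H+]) = -log10(0.0479)
pH = 1.31966449, rounded to 4 dp:

1.3197


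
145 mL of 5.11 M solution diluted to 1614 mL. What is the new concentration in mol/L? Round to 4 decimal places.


Dilution: M1*V1 = M2*V2, solve for M2.
M2 = M1*V1 / V2
M2 = 5.11 * 145 / 1614
M2 = 740.95 / 1614
M2 = 0.45907683 mol/L, rounded to 4 dp:

0.4591 mol/L


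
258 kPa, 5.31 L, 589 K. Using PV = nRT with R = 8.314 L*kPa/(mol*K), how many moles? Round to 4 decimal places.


PV = nRT, solve for n = PV / (RT).
PV = 258 * 5.31 = 1369.98
RT = 8.314 * 589 = 4896.946
n = 1369.98 / 4896.946
n = 0.27976212 mol, rounded to 4 dp:

0.2798 mol


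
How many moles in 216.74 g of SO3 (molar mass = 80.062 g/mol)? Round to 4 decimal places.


n = mass / M
n = 216.74 / 80.062
n = 2.70715196 mol, rounded to 4 dp:

2.7072 mol


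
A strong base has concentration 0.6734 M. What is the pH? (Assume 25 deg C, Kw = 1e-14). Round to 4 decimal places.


A strong base dissociates completely, so [OH-] equals the given concentration.
pOH = -log10([OH-]) = -log10(0.6734) = 0.171727
pH = 14 - pOH = 14 - 0.171727
pH = 13.828273, rounded to 4 dp:

13.8283


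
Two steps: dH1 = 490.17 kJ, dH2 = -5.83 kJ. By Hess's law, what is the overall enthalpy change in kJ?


Hess's law: enthalpy is a state function, so add the step enthalpies.
dH_total = dH1 + dH2 = 490.17 + (-5.83)
dH_total = 484.34 kJ:

484.34 kJ


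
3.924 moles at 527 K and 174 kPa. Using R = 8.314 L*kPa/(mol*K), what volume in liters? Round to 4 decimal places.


PV = nRT, solve for V = nRT / P.
nRT = 3.924 * 8.314 * 527 = 17192.9197
V = 17192.9197 / 174
V = 98.80988333 L, rounded to 4 dp:

98.8099 L


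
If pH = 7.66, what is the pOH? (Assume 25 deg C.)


At 25 deg C, pH + pOH = 14.
pOH = 14 - pH = 14 - 7.66
pOH = 6.34:

6.34


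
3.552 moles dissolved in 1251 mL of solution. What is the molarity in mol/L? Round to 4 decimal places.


Convert volume to liters: V_L = V_mL / 1000.
V_L = 1251 / 1000 = 1.251 L
M = n / V_L = 3.552 / 1.251
M = 2.83932854 mol/L, rounded to 4 dp:

2.8393 mol/L


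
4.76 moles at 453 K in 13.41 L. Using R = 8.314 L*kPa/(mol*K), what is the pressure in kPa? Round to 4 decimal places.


PV = nRT, solve for P = nRT / V.
nRT = 4.76 * 8.314 * 453 = 17927.3119
P = 17927.3119 / 13.41
P = 1336.86143922 kPa, rounded to 4 dp:

1336.8614 kPa


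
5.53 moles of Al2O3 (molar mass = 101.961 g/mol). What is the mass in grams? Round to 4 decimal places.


mass = n * M
mass = 5.53 * 101.961
mass = 563.84433 g, rounded to 4 dp:

563.8443 g


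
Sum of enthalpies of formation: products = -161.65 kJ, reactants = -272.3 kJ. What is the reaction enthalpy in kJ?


dH_rxn = sum(dH_f products) - sum(dH_f reactants)
dH_rxn = -161.65 - (-272.3)
dH_rxn = 110.65 kJ:

110.65 kJ


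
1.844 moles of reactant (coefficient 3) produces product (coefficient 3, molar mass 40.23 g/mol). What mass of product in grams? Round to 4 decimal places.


Use the coefficient ratio to convert reactant moles to product moles, then multiply by the product's molar mass.
moles_P = moles_R * (coeff_P / coeff_R) = 1.844 * (3/3) = 1.844
mass_P = moles_P * M_P = 1.844 * 40.23
mass_P = 74.18412 g, rounded to 4 dp:

74.1841 g


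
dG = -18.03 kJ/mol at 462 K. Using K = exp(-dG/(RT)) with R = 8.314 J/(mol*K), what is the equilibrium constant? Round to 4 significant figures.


dG is in kJ/mol; multiply by 1000 to match R in J/(mol*K).
RT = 8.314 * 462 = 3841.068 J/mol
exponent = -dG*1000 / (RT) = -(-18.03*1000) / 3841.068 = 4.69400698
K = exp(4.69400698)
K = 109.29023, rounded to 4 significant figures:

109.3


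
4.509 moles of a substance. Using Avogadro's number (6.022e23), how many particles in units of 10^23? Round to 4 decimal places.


N = n * NA, then divide by 1e23 for the requested units.
N / 1e23 = n * 6.022
N / 1e23 = 4.509 * 6.022
N / 1e23 = 27.153198, rounded to 4 dp:

27.1532


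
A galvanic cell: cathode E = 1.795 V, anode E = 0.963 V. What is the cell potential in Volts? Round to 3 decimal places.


Standard cell potential: E_cell = E_cathode - E_anode.
E_cell = 1.795 - (0.963)
E_cell = 0.832 V, rounded to 3 dp:

0.832 V


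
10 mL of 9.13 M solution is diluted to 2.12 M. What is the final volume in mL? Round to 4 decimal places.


Dilution: M1*V1 = M2*V2, solve for V2.
V2 = M1*V1 / M2
V2 = 9.13 * 10 / 2.12
V2 = 91.3 / 2.12
V2 = 43.06603774 mL, rounded to 4 dp:

43.0660 mL


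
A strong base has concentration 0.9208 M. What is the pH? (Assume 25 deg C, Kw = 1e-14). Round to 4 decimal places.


A strong base dissociates completely, so [OH-] equals the given concentration.
pOH = -log10([OH-]) = -log10(0.9208) = 0.035835
pH = 14 - pOH = 14 - 0.035835
pH = 13.964165, rounded to 4 dp:

13.9642


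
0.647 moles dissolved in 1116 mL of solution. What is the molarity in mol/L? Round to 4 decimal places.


Convert volume to liters: V_L = V_mL / 1000.
V_L = 1116 / 1000 = 1.116 L
M = n / V_L = 0.647 / 1.116
M = 0.5797491 mol/L, rounded to 4 dp:

0.5797 mol/L


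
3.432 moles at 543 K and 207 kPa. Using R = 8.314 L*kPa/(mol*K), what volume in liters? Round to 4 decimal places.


PV = nRT, solve for V = nRT / P.
nRT = 3.432 * 8.314 * 543 = 15493.7709
V = 15493.7709 / 207
V = 74.84913478 L, rounded to 4 dp:

74.8491 L


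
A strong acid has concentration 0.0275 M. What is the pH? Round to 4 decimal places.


A strong acid dissociates completely, so [H+] equals the given concentration.
pH = -log10([H+]) = -log10(0.0275)
pH = 1.56066731, rounded to 4 dp:

1.5607


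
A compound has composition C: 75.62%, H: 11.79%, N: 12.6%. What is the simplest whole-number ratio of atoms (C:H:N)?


Assume 100 g of compound, divide each mass% by atomic mass to get moles, then normalize by the smallest to get a raw atom ratio.
Moles per 100 g: C: 75.62/12.011 = 6.2959, H: 11.79/1.008 = 11.6964, N: 12.6/14.007 = 0.8996
Raw ratio (divide by min = 0.8996): C: 6.999, H: 13.003, N: 1.0
Multiply by 1 to clear fractions: C: 6.999 ~= 7, H: 13.003 ~= 13, N: 1.0 ~= 1
Reduce by GCD to get the simplest whole-number ratio:

7:13:1


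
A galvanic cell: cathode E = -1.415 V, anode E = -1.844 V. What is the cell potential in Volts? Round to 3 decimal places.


Standard cell potential: E_cell = E_cathode - E_anode.
E_cell = -1.415 - (-1.844)
E_cell = 0.429 V, rounded to 3 dp:

0.429 V


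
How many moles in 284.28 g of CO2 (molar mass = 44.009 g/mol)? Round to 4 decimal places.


n = mass / M
n = 284.28 / 44.009
n = 6.45958781 mol, rounded to 4 dp:

6.4596 mol


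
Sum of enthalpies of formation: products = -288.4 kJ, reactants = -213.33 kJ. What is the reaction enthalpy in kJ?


dH_rxn = sum(dH_f products) - sum(dH_f reactants)
dH_rxn = -288.4 - (-213.33)
dH_rxn = -75.07 kJ:

-75.07 kJ


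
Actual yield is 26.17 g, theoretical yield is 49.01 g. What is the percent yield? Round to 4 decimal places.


% yield = 100 * actual / theoretical
% yield = 100 * 26.17 / 49.01
% yield = 53.39726586 %, rounded to 4 dp:

53.3973 %


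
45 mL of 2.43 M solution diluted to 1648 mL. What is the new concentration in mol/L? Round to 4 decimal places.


Dilution: M1*V1 = M2*V2, solve for M2.
M2 = M1*V1 / V2
M2 = 2.43 * 45 / 1648
M2 = 109.35 / 1648
M2 = 0.06635316 mol/L, rounded to 4 dp:

0.0664 mol/L


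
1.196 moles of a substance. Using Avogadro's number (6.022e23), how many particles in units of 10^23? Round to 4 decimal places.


N = n * NA, then divide by 1e23 for the requested units.
N / 1e23 = n * 6.022
N / 1e23 = 1.196 * 6.022
N / 1e23 = 7.202312, rounded to 4 dp:

7.2023


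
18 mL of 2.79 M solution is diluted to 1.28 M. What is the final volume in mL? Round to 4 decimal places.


Dilution: M1*V1 = M2*V2, solve for V2.
V2 = M1*V1 / M2
V2 = 2.79 * 18 / 1.28
V2 = 50.22 / 1.28
V2 = 39.234375 mL, rounded to 4 dp:

39.2344 mL


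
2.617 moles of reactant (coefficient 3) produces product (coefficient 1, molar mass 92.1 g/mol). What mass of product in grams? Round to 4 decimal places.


Use the coefficient ratio to convert reactant moles to product moles, then multiply by the product's molar mass.
moles_P = moles_R * (coeff_P / coeff_R) = 2.617 * (1/3) = 0.872333
mass_P = moles_P * M_P = 0.872333 * 92.1
mass_P = 80.3418693 g, rounded to 4 dp:

80.3419 g


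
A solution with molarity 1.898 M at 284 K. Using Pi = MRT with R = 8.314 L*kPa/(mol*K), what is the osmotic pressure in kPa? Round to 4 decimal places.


Osmotic pressure (van't Hoff): Pi = M*R*T.
RT = 8.314 * 284 = 2361.176
Pi = 1.898 * 2361.176
Pi = 4481.512048 kPa, rounded to 4 dp:

4481.5120 kPa


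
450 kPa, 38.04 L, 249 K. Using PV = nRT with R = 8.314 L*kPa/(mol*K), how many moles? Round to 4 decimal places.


PV = nRT, solve for n = PV / (RT).
PV = 450 * 38.04 = 17118.0
RT = 8.314 * 249 = 2070.186
n = 17118.0 / 2070.186
n = 8.26882222 mol, rounded to 4 dp:

8.2688 mol


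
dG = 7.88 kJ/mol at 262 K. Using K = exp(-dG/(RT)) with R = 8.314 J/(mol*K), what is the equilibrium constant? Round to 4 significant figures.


dG is in kJ/mol; multiply by 1000 to match R in J/(mol*K).
RT = 8.314 * 262 = 2178.268 J/mol
exponent = -dG*1000 / (RT) = -(7.88*1000) / 2178.268 = -3.61755303
K = exp(-3.61755303)
K = 0.026848293, rounded to 4 significant figures:

0.02685


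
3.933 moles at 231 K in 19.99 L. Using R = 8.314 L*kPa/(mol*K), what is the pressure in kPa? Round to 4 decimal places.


PV = nRT, solve for P = nRT / V.
nRT = 3.933 * 8.314 * 231 = 7553.4602
P = 7553.4602 / 19.99
P = 377.86194097 kPa, rounded to 4 dp:

377.8619 kPa


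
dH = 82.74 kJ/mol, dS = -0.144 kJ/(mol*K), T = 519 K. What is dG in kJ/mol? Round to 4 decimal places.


Gibbs: dG = dH - T*dS (consistent units, dS already in kJ/(mol*K)).
T*dS = 519 * -0.144 = -74.736
dG = 82.74 - (-74.736)
dG = 157.476 kJ/mol, rounded to 4 dp:

157.4760 kJ/mol


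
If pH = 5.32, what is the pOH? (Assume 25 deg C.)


At 25 deg C, pH + pOH = 14.
pOH = 14 - pH = 14 - 5.32
pOH = 8.68:

8.68


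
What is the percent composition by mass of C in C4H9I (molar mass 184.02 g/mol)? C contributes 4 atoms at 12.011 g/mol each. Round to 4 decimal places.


pct = 100 * (n_elem * M_elem) / M_total
mass_contribution = 4 * 12.011 = 48.044 g/mol
pct = 100 * 48.044 / 184.02
pct = 26.10803174 %, rounded to 4 dp:

26.1080 %


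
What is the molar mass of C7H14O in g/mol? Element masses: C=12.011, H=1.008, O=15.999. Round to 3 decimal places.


M = sum(count * atomic_mass) over atoms.
M = 7*12.011 + 14*1.008 + 1*15.999
M = 84.077 + 14.112 + 15.999
M = 114.188 g/mol, rounded to 3 dp:

114.188 g/mol


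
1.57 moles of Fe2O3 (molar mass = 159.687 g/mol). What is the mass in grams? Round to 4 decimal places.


mass = n * M
mass = 1.57 * 159.687
mass = 250.70859 g, rounded to 4 dp:

250.7086 g


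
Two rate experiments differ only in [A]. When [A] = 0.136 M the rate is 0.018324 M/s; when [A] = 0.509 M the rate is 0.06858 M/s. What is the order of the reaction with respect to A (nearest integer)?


Rate is proportional to [A]^n, so rate2/rate1 = ([A]2/[A]1)^n. Take logs to solve for n.
rate2/rate1 = 0.06858 / 0.018324 = 3.7426
[A]2/[A]1 = 0.509 / 0.136 = 3.7426
n = ln(3.7426) / ln(3.7426) = 1.0
Nearest integer order:

1


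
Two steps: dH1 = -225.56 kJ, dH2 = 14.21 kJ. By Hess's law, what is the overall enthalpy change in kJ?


Hess's law: enthalpy is a state function, so add the step enthalpies.
dH_total = dH1 + dH2 = -225.56 + (14.21)
dH_total = -211.35 kJ:

-211.35 kJ


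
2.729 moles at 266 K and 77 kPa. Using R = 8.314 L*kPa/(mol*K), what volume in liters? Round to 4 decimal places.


PV = nRT, solve for V = nRT / P.
nRT = 2.729 * 8.314 * 266 = 6035.249
V = 6035.249 / 77
V = 78.37985714 L, rounded to 4 dp:

78.3799 L


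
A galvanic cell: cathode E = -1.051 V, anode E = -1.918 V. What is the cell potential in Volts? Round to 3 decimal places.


Standard cell potential: E_cell = E_cathode - E_anode.
E_cell = -1.051 - (-1.918)
E_cell = 0.867 V, rounded to 3 dp:

0.867 V


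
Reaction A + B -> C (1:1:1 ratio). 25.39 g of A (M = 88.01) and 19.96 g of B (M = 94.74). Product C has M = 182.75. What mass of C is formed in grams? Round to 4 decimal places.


Find moles of each reactant; the smaller value is the limiting reagent in a 1:1:1 reaction, so moles_C equals moles of the limiter.
n_A = mass_A / M_A = 25.39 / 88.01 = 0.28849 mol
n_B = mass_B / M_B = 19.96 / 94.74 = 0.210682 mol
Limiting reagent: B (smaller), n_limiting = 0.210682 mol
mass_C = n_limiting * M_C = 0.210682 * 182.75
mass_C = 38.5021355 g, rounded to 4 dp:

38.5021 g


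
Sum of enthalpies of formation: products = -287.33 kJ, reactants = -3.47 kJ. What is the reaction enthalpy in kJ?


dH_rxn = sum(dH_f products) - sum(dH_f reactants)
dH_rxn = -287.33 - (-3.47)
dH_rxn = -283.86 kJ:

-283.86 kJ


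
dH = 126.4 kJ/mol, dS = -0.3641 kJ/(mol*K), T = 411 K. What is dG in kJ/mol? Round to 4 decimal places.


Gibbs: dG = dH - T*dS (consistent units, dS already in kJ/(mol*K)).
T*dS = 411 * -0.3641 = -149.6451
dG = 126.4 - (-149.6451)
dG = 276.0451 kJ/mol, rounded to 4 dp:

276.0451 kJ/mol


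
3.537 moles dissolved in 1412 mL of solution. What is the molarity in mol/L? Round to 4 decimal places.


Convert volume to liters: V_L = V_mL / 1000.
V_L = 1412 / 1000 = 1.412 L
M = n / V_L = 3.537 / 1.412
M = 2.50495751 mol/L, rounded to 4 dp:

2.5050 mol/L
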